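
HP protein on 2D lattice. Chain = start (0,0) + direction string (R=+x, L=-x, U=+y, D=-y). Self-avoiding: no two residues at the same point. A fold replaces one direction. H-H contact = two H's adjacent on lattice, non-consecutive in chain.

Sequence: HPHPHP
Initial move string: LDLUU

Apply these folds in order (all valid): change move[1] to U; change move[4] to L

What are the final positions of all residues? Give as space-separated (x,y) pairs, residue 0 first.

Answer: (0,0) (-1,0) (-1,1) (-2,1) (-2,2) (-3,2)

Derivation:
Initial moves: LDLUU
Fold: move[1]->U => LULUU (positions: [(0, 0), (-1, 0), (-1, 1), (-2, 1), (-2, 2), (-2, 3)])
Fold: move[4]->L => LULUL (positions: [(0, 0), (-1, 0), (-1, 1), (-2, 1), (-2, 2), (-3, 2)])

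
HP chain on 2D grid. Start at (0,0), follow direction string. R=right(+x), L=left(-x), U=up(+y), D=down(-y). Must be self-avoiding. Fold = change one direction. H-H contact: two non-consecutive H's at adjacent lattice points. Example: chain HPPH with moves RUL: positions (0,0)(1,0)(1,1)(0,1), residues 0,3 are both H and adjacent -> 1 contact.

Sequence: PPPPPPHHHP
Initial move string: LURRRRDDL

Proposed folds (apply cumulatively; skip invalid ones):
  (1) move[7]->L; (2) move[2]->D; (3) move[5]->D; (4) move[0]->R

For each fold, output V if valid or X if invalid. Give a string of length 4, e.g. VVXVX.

Answer: VXVV

Derivation:
Initial: LURRRRDDL -> [(0, 0), (-1, 0), (-1, 1), (0, 1), (1, 1), (2, 1), (3, 1), (3, 0), (3, -1), (2, -1)]
Fold 1: move[7]->L => LURRRRDLL VALID
Fold 2: move[2]->D => LUDRRRDLL INVALID (collision), skipped
Fold 3: move[5]->D => LURRRDDLL VALID
Fold 4: move[0]->R => RURRRDDLL VALID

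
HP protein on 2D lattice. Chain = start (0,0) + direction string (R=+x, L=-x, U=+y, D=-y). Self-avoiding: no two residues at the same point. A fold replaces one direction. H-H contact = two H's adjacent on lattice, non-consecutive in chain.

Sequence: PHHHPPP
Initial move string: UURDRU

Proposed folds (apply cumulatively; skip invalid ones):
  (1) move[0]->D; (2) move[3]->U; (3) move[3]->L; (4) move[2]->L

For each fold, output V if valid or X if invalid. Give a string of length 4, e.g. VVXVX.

Answer: XVXV

Derivation:
Initial: UURDRU -> [(0, 0), (0, 1), (0, 2), (1, 2), (1, 1), (2, 1), (2, 2)]
Fold 1: move[0]->D => DURDRU INVALID (collision), skipped
Fold 2: move[3]->U => UURURU VALID
Fold 3: move[3]->L => UURLRU INVALID (collision), skipped
Fold 4: move[2]->L => UULURU VALID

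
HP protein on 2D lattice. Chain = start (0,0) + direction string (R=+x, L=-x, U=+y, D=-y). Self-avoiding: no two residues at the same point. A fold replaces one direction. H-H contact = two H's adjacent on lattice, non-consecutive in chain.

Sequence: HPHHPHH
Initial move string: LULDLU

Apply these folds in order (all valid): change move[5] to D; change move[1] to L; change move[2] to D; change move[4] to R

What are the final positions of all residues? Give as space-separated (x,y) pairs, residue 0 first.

Initial moves: LULDLU
Fold: move[5]->D => LULDLD (positions: [(0, 0), (-1, 0), (-1, 1), (-2, 1), (-2, 0), (-3, 0), (-3, -1)])
Fold: move[1]->L => LLLDLD (positions: [(0, 0), (-1, 0), (-2, 0), (-3, 0), (-3, -1), (-4, -1), (-4, -2)])
Fold: move[2]->D => LLDDLD (positions: [(0, 0), (-1, 0), (-2, 0), (-2, -1), (-2, -2), (-3, -2), (-3, -3)])
Fold: move[4]->R => LLDDRD (positions: [(0, 0), (-1, 0), (-2, 0), (-2, -1), (-2, -2), (-1, -2), (-1, -3)])

Answer: (0,0) (-1,0) (-2,0) (-2,-1) (-2,-2) (-1,-2) (-1,-3)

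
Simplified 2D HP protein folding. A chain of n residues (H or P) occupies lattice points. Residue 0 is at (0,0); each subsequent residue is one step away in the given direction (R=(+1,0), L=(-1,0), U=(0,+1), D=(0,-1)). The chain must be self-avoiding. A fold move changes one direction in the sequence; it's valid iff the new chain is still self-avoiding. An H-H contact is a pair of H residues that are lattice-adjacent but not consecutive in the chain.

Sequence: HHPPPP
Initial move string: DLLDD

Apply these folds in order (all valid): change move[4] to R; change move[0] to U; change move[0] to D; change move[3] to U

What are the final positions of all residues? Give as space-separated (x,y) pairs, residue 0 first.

Initial moves: DLLDD
Fold: move[4]->R => DLLDR (positions: [(0, 0), (0, -1), (-1, -1), (-2, -1), (-2, -2), (-1, -2)])
Fold: move[0]->U => ULLDR (positions: [(0, 0), (0, 1), (-1, 1), (-2, 1), (-2, 0), (-1, 0)])
Fold: move[0]->D => DLLDR (positions: [(0, 0), (0, -1), (-1, -1), (-2, -1), (-2, -2), (-1, -2)])
Fold: move[3]->U => DLLUR (positions: [(0, 0), (0, -1), (-1, -1), (-2, -1), (-2, 0), (-1, 0)])

Answer: (0,0) (0,-1) (-1,-1) (-2,-1) (-2,0) (-1,0)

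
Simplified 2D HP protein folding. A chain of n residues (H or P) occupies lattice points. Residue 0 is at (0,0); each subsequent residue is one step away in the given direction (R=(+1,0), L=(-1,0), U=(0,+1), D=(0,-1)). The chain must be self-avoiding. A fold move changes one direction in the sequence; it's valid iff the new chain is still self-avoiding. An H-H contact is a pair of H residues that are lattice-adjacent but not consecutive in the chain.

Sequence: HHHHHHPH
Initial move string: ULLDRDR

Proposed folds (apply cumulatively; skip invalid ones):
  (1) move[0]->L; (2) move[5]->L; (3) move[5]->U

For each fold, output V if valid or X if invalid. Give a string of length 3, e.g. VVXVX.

Answer: VXX

Derivation:
Initial: ULLDRDR -> [(0, 0), (0, 1), (-1, 1), (-2, 1), (-2, 0), (-1, 0), (-1, -1), (0, -1)]
Fold 1: move[0]->L => LLLDRDR VALID
Fold 2: move[5]->L => LLLDRLR INVALID (collision), skipped
Fold 3: move[5]->U => LLLDRUR INVALID (collision), skipped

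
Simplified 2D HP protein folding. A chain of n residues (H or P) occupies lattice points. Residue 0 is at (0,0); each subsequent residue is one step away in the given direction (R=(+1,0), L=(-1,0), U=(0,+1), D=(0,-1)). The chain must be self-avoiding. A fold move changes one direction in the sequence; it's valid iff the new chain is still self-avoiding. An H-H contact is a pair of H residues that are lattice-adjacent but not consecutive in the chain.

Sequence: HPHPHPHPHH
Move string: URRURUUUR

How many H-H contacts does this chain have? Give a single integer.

Positions: [(0, 0), (0, 1), (1, 1), (2, 1), (2, 2), (3, 2), (3, 3), (3, 4), (3, 5), (4, 5)]
No H-H contacts found.

Answer: 0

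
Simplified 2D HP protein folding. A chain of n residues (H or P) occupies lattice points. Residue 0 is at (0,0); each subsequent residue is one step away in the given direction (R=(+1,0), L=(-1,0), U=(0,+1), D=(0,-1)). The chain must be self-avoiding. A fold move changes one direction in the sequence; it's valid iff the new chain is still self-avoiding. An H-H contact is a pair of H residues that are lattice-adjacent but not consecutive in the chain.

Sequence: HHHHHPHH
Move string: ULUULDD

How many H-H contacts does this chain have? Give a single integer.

Positions: [(0, 0), (0, 1), (-1, 1), (-1, 2), (-1, 3), (-2, 3), (-2, 2), (-2, 1)]
H-H contact: residue 2 @(-1,1) - residue 7 @(-2, 1)
H-H contact: residue 3 @(-1,2) - residue 6 @(-2, 2)

Answer: 2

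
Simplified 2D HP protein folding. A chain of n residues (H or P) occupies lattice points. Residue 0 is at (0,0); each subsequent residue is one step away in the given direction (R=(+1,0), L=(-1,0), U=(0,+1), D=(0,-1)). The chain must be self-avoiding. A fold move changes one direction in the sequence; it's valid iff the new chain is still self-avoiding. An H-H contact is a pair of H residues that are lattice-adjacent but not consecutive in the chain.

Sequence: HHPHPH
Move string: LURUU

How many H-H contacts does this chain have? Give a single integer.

Positions: [(0, 0), (-1, 0), (-1, 1), (0, 1), (0, 2), (0, 3)]
H-H contact: residue 0 @(0,0) - residue 3 @(0, 1)

Answer: 1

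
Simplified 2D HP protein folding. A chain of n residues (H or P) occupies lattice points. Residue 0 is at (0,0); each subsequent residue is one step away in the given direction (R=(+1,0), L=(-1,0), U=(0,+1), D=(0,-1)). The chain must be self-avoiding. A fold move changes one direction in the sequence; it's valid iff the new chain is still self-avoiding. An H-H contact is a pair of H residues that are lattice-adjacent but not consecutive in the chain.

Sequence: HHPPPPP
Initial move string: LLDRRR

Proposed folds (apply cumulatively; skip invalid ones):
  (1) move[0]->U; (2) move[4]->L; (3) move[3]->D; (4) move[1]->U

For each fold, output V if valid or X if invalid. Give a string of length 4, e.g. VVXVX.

Initial: LLDRRR -> [(0, 0), (-1, 0), (-2, 0), (-2, -1), (-1, -1), (0, -1), (1, -1)]
Fold 1: move[0]->U => ULDRRR INVALID (collision), skipped
Fold 2: move[4]->L => LLDRLR INVALID (collision), skipped
Fold 3: move[3]->D => LLDDRR VALID
Fold 4: move[1]->U => LUDDRR INVALID (collision), skipped

Answer: XXVX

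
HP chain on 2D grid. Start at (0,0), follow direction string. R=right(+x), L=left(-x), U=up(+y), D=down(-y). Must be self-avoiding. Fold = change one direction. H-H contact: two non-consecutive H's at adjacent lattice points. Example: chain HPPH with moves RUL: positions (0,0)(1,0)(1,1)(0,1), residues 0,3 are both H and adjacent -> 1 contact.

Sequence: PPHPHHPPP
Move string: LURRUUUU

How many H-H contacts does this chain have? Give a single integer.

Answer: 0

Derivation:
Positions: [(0, 0), (-1, 0), (-1, 1), (0, 1), (1, 1), (1, 2), (1, 3), (1, 4), (1, 5)]
No H-H contacts found.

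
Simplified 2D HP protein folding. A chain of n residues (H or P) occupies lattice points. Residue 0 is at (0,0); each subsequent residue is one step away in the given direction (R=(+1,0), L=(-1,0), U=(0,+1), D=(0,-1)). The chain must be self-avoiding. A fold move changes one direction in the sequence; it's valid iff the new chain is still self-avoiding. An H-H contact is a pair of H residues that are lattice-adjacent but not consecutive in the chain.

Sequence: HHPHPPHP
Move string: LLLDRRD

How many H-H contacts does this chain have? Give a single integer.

Answer: 1

Derivation:
Positions: [(0, 0), (-1, 0), (-2, 0), (-3, 0), (-3, -1), (-2, -1), (-1, -1), (-1, -2)]
H-H contact: residue 1 @(-1,0) - residue 6 @(-1, -1)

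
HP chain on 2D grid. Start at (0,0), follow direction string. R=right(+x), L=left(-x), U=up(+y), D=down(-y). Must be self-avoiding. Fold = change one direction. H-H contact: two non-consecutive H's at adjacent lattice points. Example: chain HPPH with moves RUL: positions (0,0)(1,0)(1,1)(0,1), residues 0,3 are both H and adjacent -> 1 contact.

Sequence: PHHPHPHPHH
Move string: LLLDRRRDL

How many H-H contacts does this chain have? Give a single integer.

Positions: [(0, 0), (-1, 0), (-2, 0), (-3, 0), (-3, -1), (-2, -1), (-1, -1), (0, -1), (0, -2), (-1, -2)]
H-H contact: residue 1 @(-1,0) - residue 6 @(-1, -1)
H-H contact: residue 6 @(-1,-1) - residue 9 @(-1, -2)

Answer: 2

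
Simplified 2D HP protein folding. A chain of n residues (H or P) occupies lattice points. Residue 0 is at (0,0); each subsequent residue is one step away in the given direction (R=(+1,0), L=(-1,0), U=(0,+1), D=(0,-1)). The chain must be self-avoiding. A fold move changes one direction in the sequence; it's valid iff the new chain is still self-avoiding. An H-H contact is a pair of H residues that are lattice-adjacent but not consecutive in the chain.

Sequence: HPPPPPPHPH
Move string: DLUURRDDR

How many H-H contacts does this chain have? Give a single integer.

Positions: [(0, 0), (0, -1), (-1, -1), (-1, 0), (-1, 1), (0, 1), (1, 1), (1, 0), (1, -1), (2, -1)]
H-H contact: residue 0 @(0,0) - residue 7 @(1, 0)

Answer: 1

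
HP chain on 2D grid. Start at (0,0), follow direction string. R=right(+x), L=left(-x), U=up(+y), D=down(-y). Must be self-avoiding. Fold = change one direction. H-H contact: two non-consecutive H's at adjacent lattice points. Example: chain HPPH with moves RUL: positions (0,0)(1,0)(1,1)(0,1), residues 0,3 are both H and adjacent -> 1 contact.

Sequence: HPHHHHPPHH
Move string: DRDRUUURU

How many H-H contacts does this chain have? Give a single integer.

Positions: [(0, 0), (0, -1), (1, -1), (1, -2), (2, -2), (2, -1), (2, 0), (2, 1), (3, 1), (3, 2)]
H-H contact: residue 2 @(1,-1) - residue 5 @(2, -1)

Answer: 1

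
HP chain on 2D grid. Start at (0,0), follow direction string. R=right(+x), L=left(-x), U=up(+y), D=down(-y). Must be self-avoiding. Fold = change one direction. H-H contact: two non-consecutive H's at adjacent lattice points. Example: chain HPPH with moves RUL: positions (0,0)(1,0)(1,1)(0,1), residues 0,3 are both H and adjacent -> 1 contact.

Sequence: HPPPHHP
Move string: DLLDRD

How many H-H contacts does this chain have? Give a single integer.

Positions: [(0, 0), (0, -1), (-1, -1), (-2, -1), (-2, -2), (-1, -2), (-1, -3)]
No H-H contacts found.

Answer: 0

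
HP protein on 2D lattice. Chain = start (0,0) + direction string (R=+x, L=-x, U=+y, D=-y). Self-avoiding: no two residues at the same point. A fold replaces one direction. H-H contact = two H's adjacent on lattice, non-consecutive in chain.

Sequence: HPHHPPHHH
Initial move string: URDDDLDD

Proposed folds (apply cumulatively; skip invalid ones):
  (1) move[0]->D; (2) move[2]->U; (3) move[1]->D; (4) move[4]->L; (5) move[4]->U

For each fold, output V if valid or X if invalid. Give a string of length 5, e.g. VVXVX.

Initial: URDDDLDD -> [(0, 0), (0, 1), (1, 1), (1, 0), (1, -1), (1, -2), (0, -2), (0, -3), (0, -4)]
Fold 1: move[0]->D => DRDDDLDD VALID
Fold 2: move[2]->U => DRUDDLDD INVALID (collision), skipped
Fold 3: move[1]->D => DDDDDLDD VALID
Fold 4: move[4]->L => DDDDLLDD VALID
Fold 5: move[4]->U => DDDDULDD INVALID (collision), skipped

Answer: VXVVX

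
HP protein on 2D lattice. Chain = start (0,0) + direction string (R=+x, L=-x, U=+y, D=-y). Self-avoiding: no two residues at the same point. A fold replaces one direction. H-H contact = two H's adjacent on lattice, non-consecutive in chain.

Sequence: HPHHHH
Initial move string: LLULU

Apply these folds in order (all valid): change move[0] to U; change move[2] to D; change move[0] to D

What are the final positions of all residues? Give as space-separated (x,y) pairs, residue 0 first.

Initial moves: LLULU
Fold: move[0]->U => ULULU (positions: [(0, 0), (0, 1), (-1, 1), (-1, 2), (-2, 2), (-2, 3)])
Fold: move[2]->D => ULDLU (positions: [(0, 0), (0, 1), (-1, 1), (-1, 0), (-2, 0), (-2, 1)])
Fold: move[0]->D => DLDLU (positions: [(0, 0), (0, -1), (-1, -1), (-1, -2), (-2, -2), (-2, -1)])

Answer: (0,0) (0,-1) (-1,-1) (-1,-2) (-2,-2) (-2,-1)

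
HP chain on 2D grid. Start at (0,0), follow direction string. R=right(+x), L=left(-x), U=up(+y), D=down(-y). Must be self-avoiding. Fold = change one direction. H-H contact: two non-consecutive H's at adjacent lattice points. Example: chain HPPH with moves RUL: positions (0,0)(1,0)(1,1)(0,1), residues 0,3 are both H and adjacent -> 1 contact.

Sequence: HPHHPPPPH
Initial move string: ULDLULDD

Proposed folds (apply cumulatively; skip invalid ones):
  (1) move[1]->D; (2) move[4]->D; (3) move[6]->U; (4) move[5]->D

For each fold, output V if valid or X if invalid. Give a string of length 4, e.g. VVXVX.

Answer: XVXV

Derivation:
Initial: ULDLULDD -> [(0, 0), (0, 1), (-1, 1), (-1, 0), (-2, 0), (-2, 1), (-3, 1), (-3, 0), (-3, -1)]
Fold 1: move[1]->D => UDDLULDD INVALID (collision), skipped
Fold 2: move[4]->D => ULDLDLDD VALID
Fold 3: move[6]->U => ULDLDLUD INVALID (collision), skipped
Fold 4: move[5]->D => ULDLDDDD VALID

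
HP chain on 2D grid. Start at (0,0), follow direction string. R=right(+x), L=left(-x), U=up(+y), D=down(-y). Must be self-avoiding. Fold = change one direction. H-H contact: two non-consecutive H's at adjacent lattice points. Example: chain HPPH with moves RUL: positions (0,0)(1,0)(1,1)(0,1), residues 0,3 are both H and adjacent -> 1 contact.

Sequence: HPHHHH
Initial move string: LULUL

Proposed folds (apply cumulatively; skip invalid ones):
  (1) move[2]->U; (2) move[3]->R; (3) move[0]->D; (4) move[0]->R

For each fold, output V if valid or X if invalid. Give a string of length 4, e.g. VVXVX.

Initial: LULUL -> [(0, 0), (-1, 0), (-1, 1), (-2, 1), (-2, 2), (-3, 2)]
Fold 1: move[2]->U => LUUUL VALID
Fold 2: move[3]->R => LUURL INVALID (collision), skipped
Fold 3: move[0]->D => DUUUL INVALID (collision), skipped
Fold 4: move[0]->R => RUUUL VALID

Answer: VXXV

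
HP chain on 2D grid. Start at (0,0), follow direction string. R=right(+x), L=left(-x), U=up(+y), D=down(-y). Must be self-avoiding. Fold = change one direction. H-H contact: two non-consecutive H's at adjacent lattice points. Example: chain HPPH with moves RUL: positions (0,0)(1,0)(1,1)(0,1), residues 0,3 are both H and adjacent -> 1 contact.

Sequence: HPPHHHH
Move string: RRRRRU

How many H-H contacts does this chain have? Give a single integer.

Answer: 0

Derivation:
Positions: [(0, 0), (1, 0), (2, 0), (3, 0), (4, 0), (5, 0), (5, 1)]
No H-H contacts found.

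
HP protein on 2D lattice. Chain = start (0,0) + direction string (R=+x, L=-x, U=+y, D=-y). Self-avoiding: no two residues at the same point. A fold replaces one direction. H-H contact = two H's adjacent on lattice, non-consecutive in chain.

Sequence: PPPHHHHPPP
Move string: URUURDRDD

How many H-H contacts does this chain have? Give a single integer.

Answer: 1

Derivation:
Positions: [(0, 0), (0, 1), (1, 1), (1, 2), (1, 3), (2, 3), (2, 2), (3, 2), (3, 1), (3, 0)]
H-H contact: residue 3 @(1,2) - residue 6 @(2, 2)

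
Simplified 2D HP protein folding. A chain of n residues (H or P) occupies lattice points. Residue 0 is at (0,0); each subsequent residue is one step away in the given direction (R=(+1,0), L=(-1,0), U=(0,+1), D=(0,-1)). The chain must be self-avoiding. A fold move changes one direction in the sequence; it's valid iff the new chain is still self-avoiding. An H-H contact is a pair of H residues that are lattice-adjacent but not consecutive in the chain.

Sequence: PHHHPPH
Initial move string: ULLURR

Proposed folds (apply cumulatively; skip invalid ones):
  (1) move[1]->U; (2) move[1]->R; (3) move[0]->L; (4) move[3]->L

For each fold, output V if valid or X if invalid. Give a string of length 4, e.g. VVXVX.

Initial: ULLURR -> [(0, 0), (0, 1), (-1, 1), (-2, 1), (-2, 2), (-1, 2), (0, 2)]
Fold 1: move[1]->U => UULURR VALID
Fold 2: move[1]->R => URLURR INVALID (collision), skipped
Fold 3: move[0]->L => LULURR VALID
Fold 4: move[3]->L => LULLRR INVALID (collision), skipped

Answer: VXVX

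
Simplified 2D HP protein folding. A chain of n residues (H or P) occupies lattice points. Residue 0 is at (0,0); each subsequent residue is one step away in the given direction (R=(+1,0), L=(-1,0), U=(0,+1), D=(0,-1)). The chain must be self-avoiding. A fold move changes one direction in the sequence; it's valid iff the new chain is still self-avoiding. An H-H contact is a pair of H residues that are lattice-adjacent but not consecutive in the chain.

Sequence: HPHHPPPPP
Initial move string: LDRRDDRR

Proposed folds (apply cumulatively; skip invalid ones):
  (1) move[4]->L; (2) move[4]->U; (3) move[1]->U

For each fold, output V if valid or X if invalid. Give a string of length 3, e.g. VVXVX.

Initial: LDRRDDRR -> [(0, 0), (-1, 0), (-1, -1), (0, -1), (1, -1), (1, -2), (1, -3), (2, -3), (3, -3)]
Fold 1: move[4]->L => LDRRLDRR INVALID (collision), skipped
Fold 2: move[4]->U => LDRRUDRR INVALID (collision), skipped
Fold 3: move[1]->U => LURRDDRR VALID

Answer: XXV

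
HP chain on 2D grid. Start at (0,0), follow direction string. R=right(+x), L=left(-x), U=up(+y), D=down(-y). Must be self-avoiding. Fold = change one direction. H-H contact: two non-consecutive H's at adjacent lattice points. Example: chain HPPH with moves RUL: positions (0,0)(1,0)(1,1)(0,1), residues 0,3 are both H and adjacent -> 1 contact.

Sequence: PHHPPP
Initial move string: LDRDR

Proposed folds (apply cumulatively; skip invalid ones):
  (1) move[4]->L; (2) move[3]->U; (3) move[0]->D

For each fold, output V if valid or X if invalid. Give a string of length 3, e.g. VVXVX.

Answer: VXV

Derivation:
Initial: LDRDR -> [(0, 0), (-1, 0), (-1, -1), (0, -1), (0, -2), (1, -2)]
Fold 1: move[4]->L => LDRDL VALID
Fold 2: move[3]->U => LDRUL INVALID (collision), skipped
Fold 3: move[0]->D => DDRDL VALID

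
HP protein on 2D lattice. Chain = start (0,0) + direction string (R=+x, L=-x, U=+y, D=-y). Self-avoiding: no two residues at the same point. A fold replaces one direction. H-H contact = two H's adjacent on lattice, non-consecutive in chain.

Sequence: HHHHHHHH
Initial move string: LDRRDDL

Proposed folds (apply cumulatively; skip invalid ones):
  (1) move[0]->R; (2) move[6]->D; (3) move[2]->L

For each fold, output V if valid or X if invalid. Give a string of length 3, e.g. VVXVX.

Initial: LDRRDDL -> [(0, 0), (-1, 0), (-1, -1), (0, -1), (1, -1), (1, -2), (1, -3), (0, -3)]
Fold 1: move[0]->R => RDRRDDL VALID
Fold 2: move[6]->D => RDRRDDD VALID
Fold 3: move[2]->L => RDLRDDD INVALID (collision), skipped

Answer: VVX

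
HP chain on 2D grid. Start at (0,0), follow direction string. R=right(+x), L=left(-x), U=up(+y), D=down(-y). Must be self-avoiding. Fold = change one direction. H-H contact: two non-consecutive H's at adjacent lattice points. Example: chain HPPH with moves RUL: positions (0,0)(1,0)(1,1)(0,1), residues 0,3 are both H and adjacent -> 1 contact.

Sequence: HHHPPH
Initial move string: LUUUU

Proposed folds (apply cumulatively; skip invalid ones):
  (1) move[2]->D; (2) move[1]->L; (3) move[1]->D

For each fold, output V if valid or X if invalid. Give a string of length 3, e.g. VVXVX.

Initial: LUUUU -> [(0, 0), (-1, 0), (-1, 1), (-1, 2), (-1, 3), (-1, 4)]
Fold 1: move[2]->D => LUDUU INVALID (collision), skipped
Fold 2: move[1]->L => LLUUU VALID
Fold 3: move[1]->D => LDUUU INVALID (collision), skipped

Answer: XVX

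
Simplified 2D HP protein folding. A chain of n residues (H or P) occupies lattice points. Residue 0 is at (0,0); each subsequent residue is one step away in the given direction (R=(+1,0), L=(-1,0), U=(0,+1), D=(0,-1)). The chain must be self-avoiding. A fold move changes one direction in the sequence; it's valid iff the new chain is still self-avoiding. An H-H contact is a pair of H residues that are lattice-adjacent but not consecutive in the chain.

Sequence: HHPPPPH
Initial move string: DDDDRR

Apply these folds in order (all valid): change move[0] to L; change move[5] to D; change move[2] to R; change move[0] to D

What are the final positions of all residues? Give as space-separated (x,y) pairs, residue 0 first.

Initial moves: DDDDRR
Fold: move[0]->L => LDDDRR (positions: [(0, 0), (-1, 0), (-1, -1), (-1, -2), (-1, -3), (0, -3), (1, -3)])
Fold: move[5]->D => LDDDRD (positions: [(0, 0), (-1, 0), (-1, -1), (-1, -2), (-1, -3), (0, -3), (0, -4)])
Fold: move[2]->R => LDRDRD (positions: [(0, 0), (-1, 0), (-1, -1), (0, -1), (0, -2), (1, -2), (1, -3)])
Fold: move[0]->D => DDRDRD (positions: [(0, 0), (0, -1), (0, -2), (1, -2), (1, -3), (2, -3), (2, -4)])

Answer: (0,0) (0,-1) (0,-2) (1,-2) (1,-3) (2,-3) (2,-4)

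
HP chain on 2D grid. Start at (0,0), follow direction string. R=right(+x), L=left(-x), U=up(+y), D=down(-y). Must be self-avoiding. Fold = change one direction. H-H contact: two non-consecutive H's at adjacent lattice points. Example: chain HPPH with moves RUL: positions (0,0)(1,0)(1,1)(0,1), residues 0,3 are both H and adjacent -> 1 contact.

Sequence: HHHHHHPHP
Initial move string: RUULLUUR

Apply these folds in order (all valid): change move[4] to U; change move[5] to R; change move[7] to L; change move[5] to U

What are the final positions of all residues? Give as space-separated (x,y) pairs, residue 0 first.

Initial moves: RUULLUUR
Fold: move[4]->U => RUULUUUR (positions: [(0, 0), (1, 0), (1, 1), (1, 2), (0, 2), (0, 3), (0, 4), (0, 5), (1, 5)])
Fold: move[5]->R => RUULURUR (positions: [(0, 0), (1, 0), (1, 1), (1, 2), (0, 2), (0, 3), (1, 3), (1, 4), (2, 4)])
Fold: move[7]->L => RUULURUL (positions: [(0, 0), (1, 0), (1, 1), (1, 2), (0, 2), (0, 3), (1, 3), (1, 4), (0, 4)])
Fold: move[5]->U => RUULUUUL (positions: [(0, 0), (1, 0), (1, 1), (1, 2), (0, 2), (0, 3), (0, 4), (0, 5), (-1, 5)])

Answer: (0,0) (1,0) (1,1) (1,2) (0,2) (0,3) (0,4) (0,5) (-1,5)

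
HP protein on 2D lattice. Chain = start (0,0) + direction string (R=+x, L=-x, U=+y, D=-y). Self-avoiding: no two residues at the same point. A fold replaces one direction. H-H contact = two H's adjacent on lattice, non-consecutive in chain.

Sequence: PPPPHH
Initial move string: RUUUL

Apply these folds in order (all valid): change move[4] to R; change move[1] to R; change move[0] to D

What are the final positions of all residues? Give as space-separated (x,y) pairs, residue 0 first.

Answer: (0,0) (0,-1) (1,-1) (1,0) (1,1) (2,1)

Derivation:
Initial moves: RUUUL
Fold: move[4]->R => RUUUR (positions: [(0, 0), (1, 0), (1, 1), (1, 2), (1, 3), (2, 3)])
Fold: move[1]->R => RRUUR (positions: [(0, 0), (1, 0), (2, 0), (2, 1), (2, 2), (3, 2)])
Fold: move[0]->D => DRUUR (positions: [(0, 0), (0, -1), (1, -1), (1, 0), (1, 1), (2, 1)])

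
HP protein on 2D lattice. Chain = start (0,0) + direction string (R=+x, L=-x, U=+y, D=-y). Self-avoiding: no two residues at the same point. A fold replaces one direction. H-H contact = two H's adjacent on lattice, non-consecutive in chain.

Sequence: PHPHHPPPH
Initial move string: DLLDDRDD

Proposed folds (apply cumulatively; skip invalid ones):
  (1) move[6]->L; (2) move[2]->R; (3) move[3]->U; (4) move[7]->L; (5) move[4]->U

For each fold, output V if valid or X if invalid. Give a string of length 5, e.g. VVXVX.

Answer: XXXVX

Derivation:
Initial: DLLDDRDD -> [(0, 0), (0, -1), (-1, -1), (-2, -1), (-2, -2), (-2, -3), (-1, -3), (-1, -4), (-1, -5)]
Fold 1: move[6]->L => DLLDDRLD INVALID (collision), skipped
Fold 2: move[2]->R => DLRDDRDD INVALID (collision), skipped
Fold 3: move[3]->U => DLLUDRDD INVALID (collision), skipped
Fold 4: move[7]->L => DLLDDRDL VALID
Fold 5: move[4]->U => DLLDURDL INVALID (collision), skipped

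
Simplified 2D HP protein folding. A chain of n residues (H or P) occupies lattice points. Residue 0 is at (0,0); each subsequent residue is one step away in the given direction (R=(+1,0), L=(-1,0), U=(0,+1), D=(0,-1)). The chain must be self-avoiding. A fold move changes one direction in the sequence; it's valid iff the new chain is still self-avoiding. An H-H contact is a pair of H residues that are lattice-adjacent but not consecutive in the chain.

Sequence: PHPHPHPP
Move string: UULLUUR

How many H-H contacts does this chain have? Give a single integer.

Answer: 0

Derivation:
Positions: [(0, 0), (0, 1), (0, 2), (-1, 2), (-2, 2), (-2, 3), (-2, 4), (-1, 4)]
No H-H contacts found.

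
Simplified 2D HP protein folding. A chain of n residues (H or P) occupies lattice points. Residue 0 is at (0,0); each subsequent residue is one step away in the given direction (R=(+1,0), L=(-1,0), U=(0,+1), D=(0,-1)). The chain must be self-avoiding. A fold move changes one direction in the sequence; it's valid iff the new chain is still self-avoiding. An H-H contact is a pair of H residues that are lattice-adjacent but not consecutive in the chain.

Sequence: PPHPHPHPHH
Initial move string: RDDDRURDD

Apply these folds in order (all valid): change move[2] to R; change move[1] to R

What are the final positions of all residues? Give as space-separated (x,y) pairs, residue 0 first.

Answer: (0,0) (1,0) (2,0) (3,0) (3,-1) (4,-1) (4,0) (5,0) (5,-1) (5,-2)

Derivation:
Initial moves: RDDDRURDD
Fold: move[2]->R => RDRDRURDD (positions: [(0, 0), (1, 0), (1, -1), (2, -1), (2, -2), (3, -2), (3, -1), (4, -1), (4, -2), (4, -3)])
Fold: move[1]->R => RRRDRURDD (positions: [(0, 0), (1, 0), (2, 0), (3, 0), (3, -1), (4, -1), (4, 0), (5, 0), (5, -1), (5, -2)])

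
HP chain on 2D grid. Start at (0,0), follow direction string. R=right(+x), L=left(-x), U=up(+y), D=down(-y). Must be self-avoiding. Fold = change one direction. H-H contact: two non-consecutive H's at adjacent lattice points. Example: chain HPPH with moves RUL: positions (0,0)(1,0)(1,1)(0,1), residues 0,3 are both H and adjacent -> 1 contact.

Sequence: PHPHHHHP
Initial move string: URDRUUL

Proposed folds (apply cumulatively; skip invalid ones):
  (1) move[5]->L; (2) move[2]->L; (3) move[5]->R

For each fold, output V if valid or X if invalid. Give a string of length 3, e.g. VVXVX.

Initial: URDRUUL -> [(0, 0), (0, 1), (1, 1), (1, 0), (2, 0), (2, 1), (2, 2), (1, 2)]
Fold 1: move[5]->L => URDRULL INVALID (collision), skipped
Fold 2: move[2]->L => URLRUUL INVALID (collision), skipped
Fold 3: move[5]->R => URDRURL INVALID (collision), skipped

Answer: XXX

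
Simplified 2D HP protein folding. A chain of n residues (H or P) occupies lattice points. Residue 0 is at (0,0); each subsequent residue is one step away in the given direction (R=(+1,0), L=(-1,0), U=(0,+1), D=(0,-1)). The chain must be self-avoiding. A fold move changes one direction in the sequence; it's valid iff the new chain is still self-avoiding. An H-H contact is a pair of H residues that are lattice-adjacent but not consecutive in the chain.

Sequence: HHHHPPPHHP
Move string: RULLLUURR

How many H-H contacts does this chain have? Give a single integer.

Answer: 1

Derivation:
Positions: [(0, 0), (1, 0), (1, 1), (0, 1), (-1, 1), (-2, 1), (-2, 2), (-2, 3), (-1, 3), (0, 3)]
H-H contact: residue 0 @(0,0) - residue 3 @(0, 1)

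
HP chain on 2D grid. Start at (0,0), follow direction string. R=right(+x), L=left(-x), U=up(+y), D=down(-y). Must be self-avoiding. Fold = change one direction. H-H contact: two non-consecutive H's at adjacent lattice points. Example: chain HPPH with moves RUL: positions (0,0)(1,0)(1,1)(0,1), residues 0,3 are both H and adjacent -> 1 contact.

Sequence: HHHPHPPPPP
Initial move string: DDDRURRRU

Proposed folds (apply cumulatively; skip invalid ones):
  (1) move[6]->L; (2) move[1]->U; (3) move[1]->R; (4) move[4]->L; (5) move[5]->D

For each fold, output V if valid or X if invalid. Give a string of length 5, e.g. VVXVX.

Answer: XXVXX

Derivation:
Initial: DDDRURRRU -> [(0, 0), (0, -1), (0, -2), (0, -3), (1, -3), (1, -2), (2, -2), (3, -2), (4, -2), (4, -1)]
Fold 1: move[6]->L => DDDRURLRU INVALID (collision), skipped
Fold 2: move[1]->U => DUDRURRRU INVALID (collision), skipped
Fold 3: move[1]->R => DRDRURRRU VALID
Fold 4: move[4]->L => DRDRLRRRU INVALID (collision), skipped
Fold 5: move[5]->D => DRDRUDRRU INVALID (collision), skipped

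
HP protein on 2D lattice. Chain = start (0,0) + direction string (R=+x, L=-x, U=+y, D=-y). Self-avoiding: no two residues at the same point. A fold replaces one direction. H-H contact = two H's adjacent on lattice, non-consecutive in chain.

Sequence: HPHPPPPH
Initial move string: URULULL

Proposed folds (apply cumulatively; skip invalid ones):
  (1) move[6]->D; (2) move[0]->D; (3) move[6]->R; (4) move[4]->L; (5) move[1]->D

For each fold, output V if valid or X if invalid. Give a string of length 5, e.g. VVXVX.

Answer: VXXVX

Derivation:
Initial: URULULL -> [(0, 0), (0, 1), (1, 1), (1, 2), (0, 2), (0, 3), (-1, 3), (-2, 3)]
Fold 1: move[6]->D => URULULD VALID
Fold 2: move[0]->D => DRULULD INVALID (collision), skipped
Fold 3: move[6]->R => URULULR INVALID (collision), skipped
Fold 4: move[4]->L => URULLLD VALID
Fold 5: move[1]->D => UDULLLD INVALID (collision), skipped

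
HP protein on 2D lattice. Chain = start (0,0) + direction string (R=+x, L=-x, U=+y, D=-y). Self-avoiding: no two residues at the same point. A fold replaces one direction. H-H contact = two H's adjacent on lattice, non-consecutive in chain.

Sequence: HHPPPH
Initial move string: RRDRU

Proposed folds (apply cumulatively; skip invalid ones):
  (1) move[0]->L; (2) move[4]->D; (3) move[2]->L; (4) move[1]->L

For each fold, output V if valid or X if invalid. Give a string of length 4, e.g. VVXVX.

Answer: XVXX

Derivation:
Initial: RRDRU -> [(0, 0), (1, 0), (2, 0), (2, -1), (3, -1), (3, 0)]
Fold 1: move[0]->L => LRDRU INVALID (collision), skipped
Fold 2: move[4]->D => RRDRD VALID
Fold 3: move[2]->L => RRLRD INVALID (collision), skipped
Fold 4: move[1]->L => RLDRD INVALID (collision), skipped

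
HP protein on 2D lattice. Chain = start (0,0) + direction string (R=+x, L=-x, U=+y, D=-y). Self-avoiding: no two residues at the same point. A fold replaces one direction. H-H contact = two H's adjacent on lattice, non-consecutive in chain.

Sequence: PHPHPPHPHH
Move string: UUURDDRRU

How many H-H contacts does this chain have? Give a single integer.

Answer: 1

Derivation:
Positions: [(0, 0), (0, 1), (0, 2), (0, 3), (1, 3), (1, 2), (1, 1), (2, 1), (3, 1), (3, 2)]
H-H contact: residue 1 @(0,1) - residue 6 @(1, 1)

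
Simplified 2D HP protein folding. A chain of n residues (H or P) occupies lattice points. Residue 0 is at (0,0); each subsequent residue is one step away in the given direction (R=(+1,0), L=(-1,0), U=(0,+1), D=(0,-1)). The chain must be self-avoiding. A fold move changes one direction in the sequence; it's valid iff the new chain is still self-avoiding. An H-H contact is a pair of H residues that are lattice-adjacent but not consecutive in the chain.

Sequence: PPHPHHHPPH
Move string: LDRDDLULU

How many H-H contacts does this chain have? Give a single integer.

Answer: 1

Derivation:
Positions: [(0, 0), (-1, 0), (-1, -1), (0, -1), (0, -2), (0, -3), (-1, -3), (-1, -2), (-2, -2), (-2, -1)]
H-H contact: residue 2 @(-1,-1) - residue 9 @(-2, -1)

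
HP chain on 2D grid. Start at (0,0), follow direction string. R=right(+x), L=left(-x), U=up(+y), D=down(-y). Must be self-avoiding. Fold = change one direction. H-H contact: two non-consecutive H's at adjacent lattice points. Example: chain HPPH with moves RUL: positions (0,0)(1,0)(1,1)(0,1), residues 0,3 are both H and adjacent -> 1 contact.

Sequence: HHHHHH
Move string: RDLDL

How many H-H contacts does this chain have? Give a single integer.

Answer: 1

Derivation:
Positions: [(0, 0), (1, 0), (1, -1), (0, -1), (0, -2), (-1, -2)]
H-H contact: residue 0 @(0,0) - residue 3 @(0, -1)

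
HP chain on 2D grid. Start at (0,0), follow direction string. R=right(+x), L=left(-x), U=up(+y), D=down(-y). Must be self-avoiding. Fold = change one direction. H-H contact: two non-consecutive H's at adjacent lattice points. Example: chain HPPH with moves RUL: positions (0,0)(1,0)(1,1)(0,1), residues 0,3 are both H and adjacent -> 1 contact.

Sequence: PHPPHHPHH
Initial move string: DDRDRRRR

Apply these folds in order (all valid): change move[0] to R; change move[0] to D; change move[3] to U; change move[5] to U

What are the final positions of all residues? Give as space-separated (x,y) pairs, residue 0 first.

Answer: (0,0) (0,-1) (0,-2) (1,-2) (1,-1) (2,-1) (2,0) (3,0) (4,0)

Derivation:
Initial moves: DDRDRRRR
Fold: move[0]->R => RDRDRRRR (positions: [(0, 0), (1, 0), (1, -1), (2, -1), (2, -2), (3, -2), (4, -2), (5, -2), (6, -2)])
Fold: move[0]->D => DDRDRRRR (positions: [(0, 0), (0, -1), (0, -2), (1, -2), (1, -3), (2, -3), (3, -3), (4, -3), (5, -3)])
Fold: move[3]->U => DDRURRRR (positions: [(0, 0), (0, -1), (0, -2), (1, -2), (1, -1), (2, -1), (3, -1), (4, -1), (5, -1)])
Fold: move[5]->U => DDRURURR (positions: [(0, 0), (0, -1), (0, -2), (1, -2), (1, -1), (2, -1), (2, 0), (3, 0), (4, 0)])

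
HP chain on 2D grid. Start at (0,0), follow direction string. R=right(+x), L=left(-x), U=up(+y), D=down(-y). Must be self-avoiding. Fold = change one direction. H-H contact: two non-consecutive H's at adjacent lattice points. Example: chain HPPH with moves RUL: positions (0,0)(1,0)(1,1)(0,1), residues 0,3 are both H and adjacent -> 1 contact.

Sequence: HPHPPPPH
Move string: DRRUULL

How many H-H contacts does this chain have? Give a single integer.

Answer: 1

Derivation:
Positions: [(0, 0), (0, -1), (1, -1), (2, -1), (2, 0), (2, 1), (1, 1), (0, 1)]
H-H contact: residue 0 @(0,0) - residue 7 @(0, 1)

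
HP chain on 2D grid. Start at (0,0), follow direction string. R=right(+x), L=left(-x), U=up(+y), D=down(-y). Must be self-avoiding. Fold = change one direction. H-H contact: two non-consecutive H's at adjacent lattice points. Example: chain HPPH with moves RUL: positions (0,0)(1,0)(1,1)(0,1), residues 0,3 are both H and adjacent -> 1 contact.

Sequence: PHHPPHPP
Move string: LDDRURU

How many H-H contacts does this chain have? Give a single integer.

Answer: 1

Derivation:
Positions: [(0, 0), (-1, 0), (-1, -1), (-1, -2), (0, -2), (0, -1), (1, -1), (1, 0)]
H-H contact: residue 2 @(-1,-1) - residue 5 @(0, -1)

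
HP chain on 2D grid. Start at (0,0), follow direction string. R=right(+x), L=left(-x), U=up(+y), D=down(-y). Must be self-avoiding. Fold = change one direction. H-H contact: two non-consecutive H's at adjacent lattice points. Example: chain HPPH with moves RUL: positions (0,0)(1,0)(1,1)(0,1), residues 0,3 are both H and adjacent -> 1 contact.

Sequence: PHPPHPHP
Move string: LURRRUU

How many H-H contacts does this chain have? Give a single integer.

Positions: [(0, 0), (-1, 0), (-1, 1), (0, 1), (1, 1), (2, 1), (2, 2), (2, 3)]
No H-H contacts found.

Answer: 0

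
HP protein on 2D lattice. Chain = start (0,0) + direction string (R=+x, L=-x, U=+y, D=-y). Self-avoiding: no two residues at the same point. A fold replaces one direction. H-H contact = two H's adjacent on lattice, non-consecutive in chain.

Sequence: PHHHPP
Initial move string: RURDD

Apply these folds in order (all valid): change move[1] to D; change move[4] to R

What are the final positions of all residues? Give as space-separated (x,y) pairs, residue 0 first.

Initial moves: RURDD
Fold: move[1]->D => RDRDD (positions: [(0, 0), (1, 0), (1, -1), (2, -1), (2, -2), (2, -3)])
Fold: move[4]->R => RDRDR (positions: [(0, 0), (1, 0), (1, -1), (2, -1), (2, -2), (3, -2)])

Answer: (0,0) (1,0) (1,-1) (2,-1) (2,-2) (3,-2)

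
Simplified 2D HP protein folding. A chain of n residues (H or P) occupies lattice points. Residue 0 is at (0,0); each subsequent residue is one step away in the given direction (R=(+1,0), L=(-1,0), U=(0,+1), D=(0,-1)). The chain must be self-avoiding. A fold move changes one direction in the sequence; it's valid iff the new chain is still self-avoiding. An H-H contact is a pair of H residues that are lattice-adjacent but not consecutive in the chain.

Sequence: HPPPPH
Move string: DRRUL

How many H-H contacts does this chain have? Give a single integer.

Answer: 1

Derivation:
Positions: [(0, 0), (0, -1), (1, -1), (2, -1), (2, 0), (1, 0)]
H-H contact: residue 0 @(0,0) - residue 5 @(1, 0)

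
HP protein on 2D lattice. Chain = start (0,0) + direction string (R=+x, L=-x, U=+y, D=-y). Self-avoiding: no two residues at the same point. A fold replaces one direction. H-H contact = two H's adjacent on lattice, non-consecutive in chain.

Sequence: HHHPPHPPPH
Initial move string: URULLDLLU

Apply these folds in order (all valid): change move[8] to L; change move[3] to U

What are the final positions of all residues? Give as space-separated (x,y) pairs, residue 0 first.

Initial moves: URULLDLLU
Fold: move[8]->L => URULLDLLL (positions: [(0, 0), (0, 1), (1, 1), (1, 2), (0, 2), (-1, 2), (-1, 1), (-2, 1), (-3, 1), (-4, 1)])
Fold: move[3]->U => URUULDLLL (positions: [(0, 0), (0, 1), (1, 1), (1, 2), (1, 3), (0, 3), (0, 2), (-1, 2), (-2, 2), (-3, 2)])

Answer: (0,0) (0,1) (1,1) (1,2) (1,3) (0,3) (0,2) (-1,2) (-2,2) (-3,2)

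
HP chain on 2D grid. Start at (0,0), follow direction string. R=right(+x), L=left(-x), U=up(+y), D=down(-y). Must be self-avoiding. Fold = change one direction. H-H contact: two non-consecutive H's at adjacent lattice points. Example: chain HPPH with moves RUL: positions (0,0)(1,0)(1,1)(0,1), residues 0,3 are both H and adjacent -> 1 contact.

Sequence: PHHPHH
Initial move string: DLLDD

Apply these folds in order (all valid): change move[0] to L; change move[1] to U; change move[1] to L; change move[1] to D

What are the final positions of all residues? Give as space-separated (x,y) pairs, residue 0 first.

Initial moves: DLLDD
Fold: move[0]->L => LLLDD (positions: [(0, 0), (-1, 0), (-2, 0), (-3, 0), (-3, -1), (-3, -2)])
Fold: move[1]->U => LULDD (positions: [(0, 0), (-1, 0), (-1, 1), (-2, 1), (-2, 0), (-2, -1)])
Fold: move[1]->L => LLLDD (positions: [(0, 0), (-1, 0), (-2, 0), (-3, 0), (-3, -1), (-3, -2)])
Fold: move[1]->D => LDLDD (positions: [(0, 0), (-1, 0), (-1, -1), (-2, -1), (-2, -2), (-2, -3)])

Answer: (0,0) (-1,0) (-1,-1) (-2,-1) (-2,-2) (-2,-3)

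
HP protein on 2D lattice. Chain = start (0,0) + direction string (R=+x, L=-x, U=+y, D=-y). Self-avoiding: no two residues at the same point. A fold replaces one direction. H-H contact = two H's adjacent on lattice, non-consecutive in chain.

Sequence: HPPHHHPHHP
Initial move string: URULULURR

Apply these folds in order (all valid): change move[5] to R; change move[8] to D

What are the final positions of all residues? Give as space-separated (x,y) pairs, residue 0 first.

Initial moves: URULULURR
Fold: move[5]->R => URULURURR (positions: [(0, 0), (0, 1), (1, 1), (1, 2), (0, 2), (0, 3), (1, 3), (1, 4), (2, 4), (3, 4)])
Fold: move[8]->D => URULURURD (positions: [(0, 0), (0, 1), (1, 1), (1, 2), (0, 2), (0, 3), (1, 3), (1, 4), (2, 4), (2, 3)])

Answer: (0,0) (0,1) (1,1) (1,2) (0,2) (0,3) (1,3) (1,4) (2,4) (2,3)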